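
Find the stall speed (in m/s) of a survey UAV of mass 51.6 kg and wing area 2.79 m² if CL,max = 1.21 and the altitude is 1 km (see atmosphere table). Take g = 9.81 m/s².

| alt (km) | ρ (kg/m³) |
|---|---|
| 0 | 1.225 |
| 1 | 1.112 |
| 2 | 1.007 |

V_stall = 16.4 m/s

At 1 km, from the table: ρ = 1.112 kg/m³.
Stall occurs when L = W at CL,max. W = mg = 51.6 × 9.81 = 506.2 N.
From L = ½ρV²S·CL,max = W: V_stall = √(2W/(ρSCL,max)) = √(2·506.2/(1.112·2.79·1.21))
V_stall = √269.7 = 16.4 m/s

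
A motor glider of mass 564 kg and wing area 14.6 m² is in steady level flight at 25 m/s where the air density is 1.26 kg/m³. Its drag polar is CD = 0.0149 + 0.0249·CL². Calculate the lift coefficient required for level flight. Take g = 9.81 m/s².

CL = 0.962

Level flight ⇒ L = W = m·g = 564 × 9.81 = 5532.8 N.
q = ½ρv² = ½ × 1.26 × 25² = 393.8 Pa.
CL = 2W/(ρv²S) = 2×5532.8/(1.26×25²×14.6) = 0.9624.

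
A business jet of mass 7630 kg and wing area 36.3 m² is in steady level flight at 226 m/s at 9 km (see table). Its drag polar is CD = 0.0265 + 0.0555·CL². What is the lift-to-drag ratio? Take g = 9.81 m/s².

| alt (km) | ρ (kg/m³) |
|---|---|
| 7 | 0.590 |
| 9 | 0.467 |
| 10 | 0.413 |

L/D = 6.14

At 9 km, from the table: ρ = 0.467 kg/m³.
Level flight ⇒ L = W = m·g = 7630 × 9.81 = 74850 N.
q = ½ρv² = ½ × 0.467 × 226² = 11930 Pa.
Required CL = L/(qS) = 74850/(11930·36.3) = 0.1729.
CD = 0.0265 + 0.0555 × 0.1729² = 0.02816.
L/D = CL/CD = 0.1729 / 0.02816 = 6.14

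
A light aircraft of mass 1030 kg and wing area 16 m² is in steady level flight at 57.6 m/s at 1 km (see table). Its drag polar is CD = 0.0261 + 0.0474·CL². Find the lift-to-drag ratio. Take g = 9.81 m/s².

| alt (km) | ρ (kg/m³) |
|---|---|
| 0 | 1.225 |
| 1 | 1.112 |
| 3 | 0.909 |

L/D = 10.8

At 1 km, from the table: ρ = 1.112 kg/m³.
In steady level flight, lift balances weight: W = mg = 1030 × 9.81 = 10104 N.
Dynamic pressure q = 0.5 × 1.112 × 57.6² = 1845 Pa.
Required CL = L/(qS) = 10104/(1845·16) = 0.3423.
CD = 0.0261 + 0.0474 × 0.3423² = 0.03166.
L/D = CL/CD = 0.3423 / 0.03166 = 10.8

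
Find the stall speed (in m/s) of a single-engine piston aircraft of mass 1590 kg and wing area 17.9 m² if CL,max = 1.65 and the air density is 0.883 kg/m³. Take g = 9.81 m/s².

V_stall = 34.6 m/s

At stall, lift equals weight: L = W = m·g = 1590 × 9.81 = 15600 N.
V_stall = √(2W/(ρ·S·CL,max)) = √(2 × 15600 / (0.883 × 17.9 × 1.65))
V_stall = √1196 = 34.6 m/s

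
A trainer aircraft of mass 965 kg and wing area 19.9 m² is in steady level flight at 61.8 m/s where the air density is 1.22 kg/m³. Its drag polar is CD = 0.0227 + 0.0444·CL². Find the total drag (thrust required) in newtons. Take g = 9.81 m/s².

Weight W = mg = 965 × 9.81 = 9466.6 N; in level flight L = W.
q = ½ρv² = ½ × 1.22 × 61.8² = 2330 Pa.
Required CL = L/(qS) = 9466.6/(2330·19.9) = 0.2042.
CD = 0.0227 + 0.0444 × 0.2042² = 0.02455.
D = q·S·CD = 2330 × 19.9 × 0.02455 = 1138 N

D = 1140 N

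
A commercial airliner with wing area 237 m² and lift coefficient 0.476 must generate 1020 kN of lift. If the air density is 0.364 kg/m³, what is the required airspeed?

L = ½ρv²S·CL ⇒ v = √(2L/(ρ·S·CL))
v = √(2 × 1.02×10^6 / (0.364 × 237 × 0.476)) = √49680 = 223 m/s

v = 223 m/s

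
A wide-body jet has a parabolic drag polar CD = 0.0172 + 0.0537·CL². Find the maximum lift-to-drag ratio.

(L/D)max = 16.5

For CD = CD0 + K·CL², (L/D)max occurs at CL* = √(CD0/K) and equals 1/(2√(K·CD0)).
(L/D)max = 1/(2√(0.0537 × 0.0172)) = 1/(2 × 0.03039) = 16.5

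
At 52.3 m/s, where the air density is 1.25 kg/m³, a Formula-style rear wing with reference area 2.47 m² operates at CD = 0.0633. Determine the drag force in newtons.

D = 267 N

Dynamic pressure q = ½ρv² = ½ × 1.25 × 52.3² = 1710 Pa.
D = q·S·CD = 1710 × 2.47 × 0.0633 = 267 N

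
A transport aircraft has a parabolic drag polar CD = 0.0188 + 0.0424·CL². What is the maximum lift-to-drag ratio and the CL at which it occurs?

(L/D)max = 17.7, at CL = 0.666

For CD = CD0 + K·CL², (L/D)max occurs at CL* = √(CD0/K) and equals 1/(2√(K·CD0)).
(L/D)max = 1/(2√(0.0424 × 0.0188)) = 1/(2 × 0.02823) = 17.7
CL* = √(0.0188/0.0424) = 0.666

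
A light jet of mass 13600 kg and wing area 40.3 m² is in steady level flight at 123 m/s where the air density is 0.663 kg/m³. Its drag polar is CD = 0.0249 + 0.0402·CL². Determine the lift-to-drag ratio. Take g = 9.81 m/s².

L/D = 15.6

In steady level flight, lift balances weight: W = mg = 13600 × 9.81 = 1.3342×10^5 N.
q = ½ρv² = ½ × 0.663 × 123² = 5015 Pa.
CL = W/(q·S) = 1.3342×10^5 / (5015 × 40.3) = 0.6601.
CD = 0.0249 + 0.0402 × 0.6601² = 0.04242.
L/D = CL/CD = 0.6601 / 0.04242 = 15.6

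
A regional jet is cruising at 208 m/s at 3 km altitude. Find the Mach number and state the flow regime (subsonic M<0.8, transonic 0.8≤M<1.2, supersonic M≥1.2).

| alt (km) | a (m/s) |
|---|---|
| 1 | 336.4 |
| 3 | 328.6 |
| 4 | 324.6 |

M = 0.633 (subsonic)

At 3 km, from the table: a = 328.6 m/s.
M = v/a = 208 / 328.6 = 0.633
M = 0.633 → subsonic.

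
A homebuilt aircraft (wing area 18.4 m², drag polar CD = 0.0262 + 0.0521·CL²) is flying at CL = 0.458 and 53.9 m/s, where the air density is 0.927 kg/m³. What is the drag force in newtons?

CD = 0.0262 + 0.0521 × 0.458² = 0.03713
D = ½ρv²S·CD = ½ × 0.927 × 53.9² × 18.4 × 0.03713 = 920 N

D = 920 N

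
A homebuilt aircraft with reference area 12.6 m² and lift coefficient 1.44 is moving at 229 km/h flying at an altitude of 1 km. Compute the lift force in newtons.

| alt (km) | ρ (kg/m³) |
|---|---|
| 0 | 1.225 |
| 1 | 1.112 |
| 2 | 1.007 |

L = 40800 N

At 1 km, from the table: ρ = 1.112 kg/m³.
Convert speed: v = 229 km/h ÷ 3.6 = 63.61 m/s.
L = ½ρv²S·CL = ½ × 1.112 × 63.61² × 12.6 × 1.44 = 40800 N ≈ 40.8 kN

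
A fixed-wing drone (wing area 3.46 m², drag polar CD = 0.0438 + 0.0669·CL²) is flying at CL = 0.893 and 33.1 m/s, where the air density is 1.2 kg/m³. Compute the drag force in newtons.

CD = 0.0438 + 0.0669 × 0.893² = 0.09715
D = ½ρv²S·CD = ½ × 1.2 × 33.1² × 3.46 × 0.09715 = 221 N

D = 221 N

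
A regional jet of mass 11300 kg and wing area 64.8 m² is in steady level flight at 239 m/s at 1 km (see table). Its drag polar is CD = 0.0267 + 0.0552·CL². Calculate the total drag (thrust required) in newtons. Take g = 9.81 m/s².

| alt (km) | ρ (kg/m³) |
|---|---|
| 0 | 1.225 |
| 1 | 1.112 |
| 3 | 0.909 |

D = 55300 N

At 1 km, from the table: ρ = 1.112 kg/m³.
Weight W = mg = 11300 × 9.81 = 1.1085×10^5 N; in level flight L = W.
Dynamic pressure q = 0.5 × 1.112 × 239² = 31760 Pa.
Required CL = L/(qS) = 1.1085×10^5/(31760·64.8) = 0.05386.
CD = 0.0267 + 0.0552 × 0.05386² = 0.02686.
D = q·S·CD = 31760 × 64.8 × 0.02686 = 55280 N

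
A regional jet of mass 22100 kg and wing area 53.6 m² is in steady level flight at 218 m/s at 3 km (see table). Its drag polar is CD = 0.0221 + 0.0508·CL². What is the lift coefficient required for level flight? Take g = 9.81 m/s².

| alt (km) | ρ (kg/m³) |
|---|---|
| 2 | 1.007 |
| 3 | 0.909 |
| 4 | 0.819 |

CL = 0.187

At 3 km, from the table: ρ = 0.909 kg/m³.
In steady level flight, lift balances weight: W = mg = 22100 × 9.81 = 2.168×10^5 N.
q = ½ρv² = ½ × 0.909 × 218² = 21600 Pa.
CL = 2W/(ρv²S) = 2×2.168×10^5/(0.909×218²×53.6) = 0.1873.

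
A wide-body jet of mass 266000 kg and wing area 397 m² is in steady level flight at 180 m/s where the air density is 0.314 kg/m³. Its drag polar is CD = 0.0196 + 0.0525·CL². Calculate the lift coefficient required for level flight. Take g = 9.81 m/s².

Weight W = mg = 266000 × 9.81 = 2.6095×10^6 N; in level flight L = W.
Dynamic pressure q = 0.5 × 0.314 × 180² = 5087 Pa.
Required CL = L/(qS) = 2.6095×10^6/(5087·397) = 1.292.

CL = 1.29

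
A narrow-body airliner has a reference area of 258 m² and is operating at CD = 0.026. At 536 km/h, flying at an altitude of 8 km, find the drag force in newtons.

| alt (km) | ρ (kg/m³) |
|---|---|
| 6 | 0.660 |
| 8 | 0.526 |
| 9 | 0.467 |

At 8 km, from the table: ρ = 0.526 kg/m³.
Convert speed: v = 536 km/h ÷ 3.6 = 148.9 m/s.
Dynamic pressure q = ½ρv² = ½ × 0.526 × 148.9² = 5830 Pa.
D = q·S·CD = 5830 × 258 × 0.026 = 39100 N ≈ 39.1 kN

D = 39100 N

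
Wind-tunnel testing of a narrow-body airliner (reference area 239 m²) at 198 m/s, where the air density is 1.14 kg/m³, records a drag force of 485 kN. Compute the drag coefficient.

From D = ½ρv²S·CD, rearranging gives CD = 2D/(ρv²S).
CD = 2 × 4.85×10^5 / (1.14 × 198² × 239) = 0.0908

CD = 0.0908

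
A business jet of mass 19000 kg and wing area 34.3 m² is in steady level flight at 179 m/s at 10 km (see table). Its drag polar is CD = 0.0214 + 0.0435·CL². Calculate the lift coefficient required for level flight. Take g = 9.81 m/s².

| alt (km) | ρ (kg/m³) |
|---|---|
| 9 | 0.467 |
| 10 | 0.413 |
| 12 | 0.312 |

CL = 0.821

At 10 km, from the table: ρ = 0.413 kg/m³.
In steady level flight, lift balances weight: W = mg = 19000 × 9.81 = 1.8639×10^5 N.
Dynamic pressure q = 0.5 × 0.413 × 179² = 6616 Pa.
CL = 2W/(ρv²S) = 2×1.8639×10^5/(0.413×179²×34.3) = 0.8213.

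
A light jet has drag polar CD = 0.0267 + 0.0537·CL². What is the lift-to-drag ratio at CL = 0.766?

CD = 0.0267 + 0.0537 × 0.766² = 0.05821
L/D = CL/CD = 0.766 / 0.05821 = 13.2

L/D = 13.2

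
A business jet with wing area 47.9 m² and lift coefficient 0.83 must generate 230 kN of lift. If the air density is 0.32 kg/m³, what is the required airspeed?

L = ½ρv²S·CL ⇒ v = √(2L/(ρ·S·CL))
v = √(2 × 2.3×10^5 / (0.32 × 47.9 × 0.83)) = √36160 = 190 m/s

v = 190 m/s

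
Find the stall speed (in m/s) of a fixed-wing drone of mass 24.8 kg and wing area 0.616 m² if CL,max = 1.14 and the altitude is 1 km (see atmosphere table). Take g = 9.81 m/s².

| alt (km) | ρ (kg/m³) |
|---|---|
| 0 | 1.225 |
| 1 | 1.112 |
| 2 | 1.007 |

V_stall = 25 m/s

At 1 km, from the table: ρ = 1.112 kg/m³.
Weight W = mg = 24.8 × 9.81 = 243.3 N.
V_stall = √(2W/(ρ·S·CL,max)) = √(2 × 243.3 / (1.112 × 0.616 × 1.14))
V_stall = √623.1 = 25 m/s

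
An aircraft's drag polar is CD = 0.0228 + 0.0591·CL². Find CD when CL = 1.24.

CD = 0.0228 + 0.0591 × 1.24² = 0.0228 + 0.09087 = 0.114

CD = 0.114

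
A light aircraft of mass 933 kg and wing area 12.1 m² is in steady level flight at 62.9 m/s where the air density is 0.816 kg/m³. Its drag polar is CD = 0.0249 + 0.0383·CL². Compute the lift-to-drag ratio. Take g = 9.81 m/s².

L/D = 14.1

Weight W = mg = 933 × 9.81 = 9152.7 N; in level flight L = W.
Dynamic pressure q = 0.5 × 0.816 × 62.9² = 1614 Pa.
Required CL = L/(qS) = 9152.7/(1614·12.1) = 0.4686.
CD = 0.0249 + 0.0383 × 0.4686² = 0.03331.
L/D = CL/CD = 0.4686 / 0.03331 = 14.1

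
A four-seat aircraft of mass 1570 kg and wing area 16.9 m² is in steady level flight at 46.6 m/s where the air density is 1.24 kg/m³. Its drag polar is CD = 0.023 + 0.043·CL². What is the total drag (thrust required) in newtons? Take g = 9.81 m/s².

Weight W = mg = 1570 × 9.81 = 15402 N; in level flight L = W.
Dynamic pressure q = 0.5 × 1.24 × 46.6² = 1346 Pa.
Required CL = L/(qS) = 15402/(1346·16.9) = 0.6769.
CD = 0.023 + 0.043 × 0.6769² = 0.0427.
D = q·S·CD = 1346 × 16.9 × 0.0427 = 971.6 N

D = 972 N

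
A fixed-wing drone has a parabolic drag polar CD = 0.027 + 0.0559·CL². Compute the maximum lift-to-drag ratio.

For CD = CD0 + K·CL², (L/D)max occurs at CL* = √(CD0/K) and equals 1/(2√(K·CD0)).
(L/D)max = 1/(2√(0.0559 × 0.027)) = 1/(2 × 0.03885) = 12.9

(L/D)max = 12.9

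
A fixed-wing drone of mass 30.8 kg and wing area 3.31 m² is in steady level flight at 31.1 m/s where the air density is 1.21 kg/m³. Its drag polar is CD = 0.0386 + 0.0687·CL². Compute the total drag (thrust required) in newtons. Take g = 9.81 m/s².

D = 78 N

In steady level flight, lift balances weight: W = mg = 30.8 × 9.81 = 302.15 N.
Dynamic pressure q = 0.5 × 1.21 × 31.1² = 585.2 Pa.
CL = W/(q·S) = 302.15 / (585.2 × 3.31) = 0.156.
CD = 0.0386 + 0.0687 × 0.156² = 0.04027.
D = q·S·CD = 585.2 × 3.31 × 0.04027 = 78 N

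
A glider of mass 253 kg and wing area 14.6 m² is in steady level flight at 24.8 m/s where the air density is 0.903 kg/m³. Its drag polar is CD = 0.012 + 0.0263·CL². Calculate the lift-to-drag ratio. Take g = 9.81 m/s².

L/D = 28

Weight W = mg = 253 × 9.81 = 2481.9 N; in level flight L = W.
Dynamic pressure q = 0.5 × 0.903 × 24.8² = 277.7 Pa.
CL = 2W/(ρv²S) = 2×2481.9/(0.903×24.8²×14.6) = 0.6122.
CD = 0.012 + 0.0263 × 0.6122² = 0.02186.
L/D = CL/CD = 0.6122 / 0.02186 = 28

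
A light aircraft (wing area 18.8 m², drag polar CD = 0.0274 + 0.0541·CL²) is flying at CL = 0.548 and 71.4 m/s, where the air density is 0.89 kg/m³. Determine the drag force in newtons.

D = 1860 N

CD = 0.0274 + 0.0541 × 0.548² = 0.04365
D = ½ρv²S·CD = ½ × 0.89 × 71.4² × 18.8 × 0.04365 = 1860 N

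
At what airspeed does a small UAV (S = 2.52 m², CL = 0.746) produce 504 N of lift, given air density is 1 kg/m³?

v = 23.2 m/s

L = ½ρv²S·CL ⇒ v = √(2L/(ρ·S·CL))
v = √(2 × 504 / (1 × 2.52 × 0.746)) = √536.2 = 23.2 m/s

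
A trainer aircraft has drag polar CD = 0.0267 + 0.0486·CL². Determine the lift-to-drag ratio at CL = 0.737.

CD = 0.0267 + 0.0486 × 0.737² = 0.0531
L/D = CL/CD = 0.737 / 0.0531 = 13.9

L/D = 13.9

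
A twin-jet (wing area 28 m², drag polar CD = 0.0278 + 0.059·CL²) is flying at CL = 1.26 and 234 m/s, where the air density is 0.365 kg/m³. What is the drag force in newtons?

D = 34000 N

CD = 0.0278 + 0.059 × 1.26² = 0.1215
D = ½ρv²S·CD = ½ × 0.365 × 234² × 28 × 0.1215 = 34000 N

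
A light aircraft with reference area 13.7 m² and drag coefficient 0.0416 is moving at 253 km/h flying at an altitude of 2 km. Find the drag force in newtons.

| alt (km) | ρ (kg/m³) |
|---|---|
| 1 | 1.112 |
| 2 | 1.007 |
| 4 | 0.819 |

At 2 km, from the table: ρ = 1.007 kg/m³.
Convert speed: v = 253 km/h ÷ 3.6 = 70.28 m/s.
D = ½ρv²S·CD = ½ × 1.007 × 70.28² × 13.7 × 0.0416 = 1420 N

D = 1420 N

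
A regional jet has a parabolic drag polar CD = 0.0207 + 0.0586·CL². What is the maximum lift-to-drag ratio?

For CD = CD0 + K·CL², (L/D)max occurs at CL* = √(CD0/K) and equals 1/(2√(K·CD0)).
(L/D)max = 1/(2√(0.0586 × 0.0207)) = 1/(2 × 0.03483) = 14.4

(L/D)max = 14.4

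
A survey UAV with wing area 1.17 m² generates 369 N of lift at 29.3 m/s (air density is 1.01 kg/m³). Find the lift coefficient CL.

From L = ½ρv²S·CL, rearranging gives CL = 2L/(ρv²S).
CL = 2 × 369 / (1.01 × 29.3² × 1.17) = 0.727

CL = 0.727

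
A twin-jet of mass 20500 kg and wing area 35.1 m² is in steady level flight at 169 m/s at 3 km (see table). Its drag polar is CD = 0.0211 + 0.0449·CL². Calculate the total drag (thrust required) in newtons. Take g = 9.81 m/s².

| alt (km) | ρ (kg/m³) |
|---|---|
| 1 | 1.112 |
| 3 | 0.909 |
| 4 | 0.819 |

At 3 km, from the table: ρ = 0.909 kg/m³.
Weight W = mg = 20500 × 9.81 = 2.011×10^5 N; in level flight L = W.
Dynamic pressure q = 0.5 × 0.909 × 169² = 12980 Pa.
CL = 2W/(ρv²S) = 2×2.011×10^5/(0.909×169²×35.1) = 0.4414.
CD = 0.0211 + 0.0449 × 0.4414² = 0.02985.
D = q·S·CD = 12980 × 35.1 × 0.02985 = 13600 N

D = 13600 N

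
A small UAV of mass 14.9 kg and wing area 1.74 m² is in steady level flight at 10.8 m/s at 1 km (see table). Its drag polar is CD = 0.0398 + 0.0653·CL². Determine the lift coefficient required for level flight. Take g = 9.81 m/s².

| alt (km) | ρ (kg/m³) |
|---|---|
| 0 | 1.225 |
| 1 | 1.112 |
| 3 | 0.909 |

CL = 1.3

At 1 km, from the table: ρ = 1.112 kg/m³.
Level flight ⇒ L = W = m·g = 14.9 × 9.81 = 146.17 N.
Dynamic pressure q = 0.5 × 1.112 × 10.8² = 64.85 Pa.
CL = 2W/(ρv²S) = 2×146.17/(1.112×10.8²×1.74) = 1.295.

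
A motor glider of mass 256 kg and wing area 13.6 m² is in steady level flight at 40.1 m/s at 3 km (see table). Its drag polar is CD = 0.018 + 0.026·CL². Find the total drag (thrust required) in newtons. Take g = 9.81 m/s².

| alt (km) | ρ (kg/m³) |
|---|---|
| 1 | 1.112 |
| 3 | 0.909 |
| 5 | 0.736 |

At 3 km, from the table: ρ = 0.909 kg/m³.
Weight W = mg = 256 × 9.81 = 2511.4 N; in level flight L = W.
Dynamic pressure q = 0.5 × 0.909 × 40.1² = 730.8 Pa.
CL = W/(q·S) = 2511.4 / (730.8 × 13.6) = 0.2527.
CD = 0.018 + 0.026 × 0.2527² = 0.01966.
D = q·S·CD = 730.8 × 13.6 × 0.01966 = 195.4 N

D = 195 N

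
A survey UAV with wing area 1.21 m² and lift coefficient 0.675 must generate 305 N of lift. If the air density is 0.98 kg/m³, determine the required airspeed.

v = 27.6 m/s

L = ½ρv²S·CL ⇒ v = √(2L/(ρ·S·CL))
v = √(2 × 305 / (0.98 × 1.21 × 0.675)) = √762.1 = 27.6 m/s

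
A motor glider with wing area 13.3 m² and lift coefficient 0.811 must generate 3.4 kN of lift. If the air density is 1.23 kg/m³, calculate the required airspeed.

v = 22.6 m/s

L = ½ρv²S·CL ⇒ v = √(2L/(ρ·S·CL))
v = √(2 × 3400 / (1.23 × 13.3 × 0.811)) = √512.5 = 22.6 m/s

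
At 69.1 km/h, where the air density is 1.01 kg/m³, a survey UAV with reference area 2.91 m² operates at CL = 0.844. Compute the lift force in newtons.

L = 457 N

Convert speed: v = 69.1 km/h ÷ 3.6 = 19.19 m/s.
Dynamic pressure q = ½ρv² = ½ × 1.01 × 19.19² = 186.1 Pa.
L = q·S·CL = 186.1 × 2.91 × 0.844 = 457 N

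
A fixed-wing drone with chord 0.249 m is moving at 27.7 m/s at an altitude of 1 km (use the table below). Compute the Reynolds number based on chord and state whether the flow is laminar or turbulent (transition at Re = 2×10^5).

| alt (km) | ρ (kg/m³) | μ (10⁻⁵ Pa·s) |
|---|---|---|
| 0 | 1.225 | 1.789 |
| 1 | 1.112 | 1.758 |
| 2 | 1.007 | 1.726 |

Re = 4.36×10^5 (turbulent)

At 1 km, from the table: ρ = 1.112 kg/m³, μ = 1.758×10⁻⁵ Pa·s.
Re = ρ·v·c/μ = 1.112 × 27.7 × 0.249 / (1.758×10⁻⁵) = 4.36×10^5
Since 4.36×10^5 > 2×10^5, the flow is turbulent.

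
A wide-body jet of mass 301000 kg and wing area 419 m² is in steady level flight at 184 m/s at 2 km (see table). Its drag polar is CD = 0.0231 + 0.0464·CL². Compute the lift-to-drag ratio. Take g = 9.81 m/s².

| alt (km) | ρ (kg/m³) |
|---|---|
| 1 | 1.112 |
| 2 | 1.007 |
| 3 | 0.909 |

L/D = 13.3

At 2 km, from the table: ρ = 1.007 kg/m³.
In steady level flight, lift balances weight: W = mg = 301000 × 9.81 = 2.9528×10^6 N.
q = ½ρv² = ½ × 1.007 × 184² = 17050 Pa.
CL = W/(q·S) = 2.9528×10^6 / (17050 × 419) = 0.4134.
CD = 0.0231 + 0.0464 × 0.4134² = 0.03103.
L/D = CL/CD = 0.4134 / 0.03103 = 13.3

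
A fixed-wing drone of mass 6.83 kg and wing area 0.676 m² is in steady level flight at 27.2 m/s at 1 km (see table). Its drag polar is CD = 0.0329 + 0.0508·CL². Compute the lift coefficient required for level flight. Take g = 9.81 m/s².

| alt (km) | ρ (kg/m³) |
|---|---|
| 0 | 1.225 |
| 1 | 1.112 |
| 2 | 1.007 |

At 1 km, from the table: ρ = 1.112 kg/m³.
In steady level flight, lift balances weight: W = mg = 6.83 × 9.81 = 67.002 N.
q = ½ρv² = ½ × 1.112 × 27.2² = 411.4 Pa.
CL = 2W/(ρv²S) = 2×67.002/(1.112×27.2²×0.676) = 0.241.

CL = 0.241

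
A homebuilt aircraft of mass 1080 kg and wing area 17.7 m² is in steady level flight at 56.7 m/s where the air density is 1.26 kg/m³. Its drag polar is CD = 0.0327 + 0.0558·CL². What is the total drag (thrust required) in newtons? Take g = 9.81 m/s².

D = 1350 N

In steady level flight, lift balances weight: W = mg = 1080 × 9.81 = 10595 N.
Dynamic pressure q = 0.5 × 1.26 × 56.7² = 2025 Pa.
CL = 2W/(ρv²S) = 2×10595/(1.26×56.7²×17.7) = 0.2955.
CD = 0.0327 + 0.0558 × 0.2955² = 0.03757.
D = q·S·CD = 2025 × 17.7 × 0.03757 = 1347 N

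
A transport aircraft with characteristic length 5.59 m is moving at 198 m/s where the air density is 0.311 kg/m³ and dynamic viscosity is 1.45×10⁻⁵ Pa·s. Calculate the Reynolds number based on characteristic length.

Re = 2.37×10^7

Re = ρ·v·c/μ = 0.311 × 198 × 5.59 / (1.45×10⁻⁵) = 2.37×10^7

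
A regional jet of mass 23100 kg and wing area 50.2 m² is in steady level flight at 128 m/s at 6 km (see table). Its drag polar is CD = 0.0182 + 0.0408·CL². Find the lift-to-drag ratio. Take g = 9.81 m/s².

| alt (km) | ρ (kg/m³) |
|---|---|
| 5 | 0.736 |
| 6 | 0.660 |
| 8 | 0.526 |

L/D = 17.9

At 6 km, from the table: ρ = 0.660 kg/m³.
Level flight ⇒ L = W = m·g = 23100 × 9.81 = 2.2661×10^5 N.
Dynamic pressure q = 0.5 × 0.66 × 128² = 5407 Pa.
CL = W/(q·S) = 2.2661×10^5 / (5407 × 50.2) = 0.8349.
CD = 0.0182 + 0.0408 × 0.8349² = 0.04664.
L/D = CL/CD = 0.8349 / 0.04664 = 17.9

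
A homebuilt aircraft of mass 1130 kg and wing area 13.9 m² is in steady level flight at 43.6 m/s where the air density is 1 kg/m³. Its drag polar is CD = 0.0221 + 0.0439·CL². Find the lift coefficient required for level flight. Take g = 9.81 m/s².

CL = 0.839

Level flight ⇒ L = W = m·g = 1130 × 9.81 = 11085 N.
Dynamic pressure q = 0.5 × 1 × 43.6² = 950.5 Pa.
CL = W/(q·S) = 11085 / (950.5 × 13.9) = 0.8391.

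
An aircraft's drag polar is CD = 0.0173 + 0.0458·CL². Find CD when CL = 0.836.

CD = 0.0493

CD = 0.0173 + 0.0458 × 0.836² = 0.0173 + 0.03201 = 0.0493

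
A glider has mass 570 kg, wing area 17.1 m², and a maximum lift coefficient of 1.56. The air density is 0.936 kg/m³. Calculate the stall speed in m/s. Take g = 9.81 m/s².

At stall, lift equals weight: L = W = m·g = 570 × 9.81 = 5592 N.
V_stall = √(2W/(ρ·S·CL,max)) = √(2 × 5592 / (0.936 × 17.1 × 1.56))
V_stall = √447.9 = 21.2 m/s

V_stall = 21.2 m/s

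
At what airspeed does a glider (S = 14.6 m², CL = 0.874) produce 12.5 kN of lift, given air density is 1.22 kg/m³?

L = ½ρv²S·CL ⇒ v = √(2L/(ρ·S·CL))
v = √(2 × 12500 / (1.22 × 14.6 × 0.874)) = √1606 = 40.1 m/s

v = 40.1 m/s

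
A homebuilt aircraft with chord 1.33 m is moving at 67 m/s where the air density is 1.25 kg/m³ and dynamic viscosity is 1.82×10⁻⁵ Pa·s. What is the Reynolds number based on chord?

Re = 6.12×10^6

Re = ρ·v·c/μ = 1.25 × 67 × 1.33 / (1.82×10⁻⁵) = 6.12×10^6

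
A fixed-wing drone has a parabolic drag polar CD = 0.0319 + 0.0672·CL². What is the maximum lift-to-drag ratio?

For CD = CD0 + K·CL², (L/D)max occurs at CL* = √(CD0/K) and equals 1/(2√(K·CD0)).
(L/D)max = 1/(2√(0.0672 × 0.0319)) = 1/(2 × 0.0463) = 10.8

(L/D)max = 10.8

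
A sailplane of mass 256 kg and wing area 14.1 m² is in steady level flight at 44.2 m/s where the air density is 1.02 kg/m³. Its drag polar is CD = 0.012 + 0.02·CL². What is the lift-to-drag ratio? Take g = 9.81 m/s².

L/D = 14.1

Level flight ⇒ L = W = m·g = 256 × 9.81 = 2511.4 N.
Dynamic pressure q = 0.5 × 1.02 × 44.2² = 996.4 Pa.
CL = W/(q·S) = 2511.4 / (996.4 × 14.1) = 0.1788.
CD = 0.012 + 0.02 × 0.1788² = 0.01264.
L/D = CL/CD = 0.1788 / 0.01264 = 14.1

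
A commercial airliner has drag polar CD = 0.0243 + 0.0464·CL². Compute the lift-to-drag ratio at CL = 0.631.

CD = 0.0243 + 0.0464 × 0.631² = 0.04277
L/D = CL/CD = 0.631 / 0.04277 = 14.8

L/D = 14.8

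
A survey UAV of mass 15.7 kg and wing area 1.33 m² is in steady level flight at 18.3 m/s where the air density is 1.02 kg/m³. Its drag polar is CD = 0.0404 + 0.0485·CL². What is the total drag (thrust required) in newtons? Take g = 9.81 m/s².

D = 14.2 N

Level flight ⇒ L = W = m·g = 15.7 × 9.81 = 154.02 N.
q = ½ρv² = ½ × 1.02 × 18.3² = 170.8 Pa.
Required CL = L/(qS) = 154.02/(170.8·1.33) = 0.678.
CD = 0.0404 + 0.0485 × 0.678² = 0.0627.
D = q·S·CD = 170.8 × 1.33 × 0.0627 = 14.24 N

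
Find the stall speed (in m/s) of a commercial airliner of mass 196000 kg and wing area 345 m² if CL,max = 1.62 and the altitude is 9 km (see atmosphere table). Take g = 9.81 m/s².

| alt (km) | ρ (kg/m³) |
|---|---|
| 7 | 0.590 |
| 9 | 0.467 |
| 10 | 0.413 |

At 9 km, from the table: ρ = 0.467 kg/m³.
At stall, lift equals weight: L = W = m·g = 196000 × 9.81 = 1.923×10^6 N.
From L = ½ρV²S·CL,max = W: V_stall = √(2W/(ρSCL,max)) = √(2·1.923×10^6/(0.467·345·1.62))
V_stall = √14730 = 121 m/s

V_stall = 121 m/s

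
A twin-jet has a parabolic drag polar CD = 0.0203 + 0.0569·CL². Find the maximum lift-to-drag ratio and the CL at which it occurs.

(L/D)max = 14.7, at CL = 0.597

For CD = CD0 + K·CL², (L/D)max occurs at CL* = √(CD0/K) and equals 1/(2√(K·CD0)).
(L/D)max = 1/(2√(0.0569 × 0.0203)) = 1/(2 × 0.03399) = 14.7
CL* = √(0.0203/0.0569) = 0.597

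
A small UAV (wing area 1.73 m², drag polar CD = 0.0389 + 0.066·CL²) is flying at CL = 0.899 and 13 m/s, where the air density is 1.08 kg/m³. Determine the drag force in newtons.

CD = 0.0389 + 0.066 × 0.899² = 0.09224
D = ½ρv²S·CD = ½ × 1.08 × 13² × 1.73 × 0.09224 = 14.6 N

D = 14.6 N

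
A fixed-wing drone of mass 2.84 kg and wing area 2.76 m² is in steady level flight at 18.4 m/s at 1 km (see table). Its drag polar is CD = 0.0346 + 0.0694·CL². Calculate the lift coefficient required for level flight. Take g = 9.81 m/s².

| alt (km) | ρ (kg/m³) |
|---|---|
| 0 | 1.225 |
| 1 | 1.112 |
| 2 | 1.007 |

CL = 0.0536

At 1 km, from the table: ρ = 1.112 kg/m³.
Weight W = mg = 2.84 × 9.81 = 27.86 N; in level flight L = W.
Dynamic pressure q = 0.5 × 1.112 × 18.4² = 188.2 Pa.
CL = W/(q·S) = 27.86 / (188.2 × 2.76) = 0.05363.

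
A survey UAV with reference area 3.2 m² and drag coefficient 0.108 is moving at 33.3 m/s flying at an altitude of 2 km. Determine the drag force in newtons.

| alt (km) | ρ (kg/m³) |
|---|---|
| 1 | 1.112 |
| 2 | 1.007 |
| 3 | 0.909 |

At 2 km, from the table: ρ = 1.007 kg/m³.
D = ½ρv²S·CD = ½ × 1.007 × 33.3² × 3.2 × 0.108 = 193 N

D = 193 N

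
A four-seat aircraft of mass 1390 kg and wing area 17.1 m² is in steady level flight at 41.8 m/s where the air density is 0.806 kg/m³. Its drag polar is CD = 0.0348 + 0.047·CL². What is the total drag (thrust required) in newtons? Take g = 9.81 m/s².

Level flight ⇒ L = W = m·g = 1390 × 9.81 = 13636 N.
Dynamic pressure q = 0.5 × 0.806 × 41.8² = 704.1 Pa.
CL = W/(q·S) = 13636 / (704.1 × 17.1) = 1.132.
CD = 0.0348 + 0.047 × 1.132² = 0.09508.
D = q·S·CD = 704.1 × 17.1 × 0.09508 = 1145 N

D = 1140 N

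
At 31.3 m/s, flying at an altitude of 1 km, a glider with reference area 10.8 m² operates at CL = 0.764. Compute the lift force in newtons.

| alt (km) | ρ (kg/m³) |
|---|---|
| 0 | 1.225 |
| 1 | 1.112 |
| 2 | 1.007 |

L = 4490 N

At 1 km, from the table: ρ = 1.112 kg/m³.
Dynamic pressure q = ½ρv² = ½ × 1.112 × 31.3² = 544.7 Pa.
L = q·S·CL = 544.7 × 10.8 × 0.764 = 4490 N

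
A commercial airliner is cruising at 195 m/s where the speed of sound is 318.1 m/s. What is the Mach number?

M = 0.613

M = v/a = 195 / 318.1 = 0.613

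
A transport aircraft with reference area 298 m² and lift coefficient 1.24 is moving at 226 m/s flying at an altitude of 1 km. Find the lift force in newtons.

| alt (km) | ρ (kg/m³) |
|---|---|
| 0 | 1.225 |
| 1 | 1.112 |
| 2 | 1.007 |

L = 1.05×10^7 N

At 1 km, from the table: ρ = 1.112 kg/m³.
Dynamic pressure q = ½ρv² = ½ × 1.112 × 226² = 28400 Pa.
L = q·S·CL = 28400 × 298 × 1.24 = 1.05×10^7 N ≈ 10500 kN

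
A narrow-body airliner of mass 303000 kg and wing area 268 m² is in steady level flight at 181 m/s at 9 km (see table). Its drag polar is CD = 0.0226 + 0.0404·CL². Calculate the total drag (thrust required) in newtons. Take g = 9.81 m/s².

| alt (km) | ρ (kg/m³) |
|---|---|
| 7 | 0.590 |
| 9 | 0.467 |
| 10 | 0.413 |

D = 2.2×10^5 N

At 9 km, from the table: ρ = 0.467 kg/m³.
Weight W = mg = 303000 × 9.81 = 2.9724×10^6 N; in level flight L = W.
q = ½ρv² = ½ × 0.467 × 181² = 7650 Pa.
CL = 2W/(ρv²S) = 2×2.9724×10^6/(0.467×181²×268) = 1.45.
CD = 0.0226 + 0.0404 × 1.45² = 0.1075.
D = q·S·CD = 7650 × 268 × 0.1075 = 2.204×10^5 N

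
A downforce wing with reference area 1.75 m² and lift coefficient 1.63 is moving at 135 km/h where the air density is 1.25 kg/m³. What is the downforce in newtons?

Convert speed: v = 135 km/h ÷ 3.6 = 37.5 m/s.
L = ½ρv²S·CL = ½ × 1.25 × 37.5² × 1.75 × 1.63 = 2510 N

L = 2510 N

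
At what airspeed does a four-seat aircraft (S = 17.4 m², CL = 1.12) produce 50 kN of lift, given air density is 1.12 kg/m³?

v = 67.7 m/s

L = ½ρv²S·CL ⇒ v = √(2L/(ρ·S·CL))
v = √(2 × 50000 / (1.12 × 17.4 × 1.12)) = √4582 = 67.7 m/s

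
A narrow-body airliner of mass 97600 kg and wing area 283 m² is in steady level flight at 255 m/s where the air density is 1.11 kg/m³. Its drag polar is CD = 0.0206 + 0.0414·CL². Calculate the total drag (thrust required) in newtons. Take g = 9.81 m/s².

Level flight ⇒ L = W = m·g = 97600 × 9.81 = 9.5746×10^5 N.
q = ½ρv² = ½ × 1.11 × 255² = 36090 Pa.
Required CL = L/(qS) = 9.5746×10^5/(36090·283) = 0.09375.
CD = 0.0206 + 0.0414 × 0.09375² = 0.02096.
D = q·S·CD = 36090 × 283 × 0.02096 = 2.141×10^5 N

D = 2.14×10^5 N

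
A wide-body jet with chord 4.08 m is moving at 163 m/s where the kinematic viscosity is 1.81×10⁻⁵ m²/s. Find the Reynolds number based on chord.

Re = 3.67×10^7

Re = v·c/ν = 163 × 4.08 / (1.81×10⁻⁵) = 3.67×10^7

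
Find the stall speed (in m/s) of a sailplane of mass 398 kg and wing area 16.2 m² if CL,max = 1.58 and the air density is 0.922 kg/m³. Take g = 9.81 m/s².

V_stall = 18.2 m/s

At stall, lift equals weight: L = W = m·g = 398 × 9.81 = 3904 N.
From L = ½ρV²S·CL,max = W: V_stall = √(2W/(ρSCL,max)) = √(2·3904/(0.922·16.2·1.58))
V_stall = √330.9 = 18.2 m/s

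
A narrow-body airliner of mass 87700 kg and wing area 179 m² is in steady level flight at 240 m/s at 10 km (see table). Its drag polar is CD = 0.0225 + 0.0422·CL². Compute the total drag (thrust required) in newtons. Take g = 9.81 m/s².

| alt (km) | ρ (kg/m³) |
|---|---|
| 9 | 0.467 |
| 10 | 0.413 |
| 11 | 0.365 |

At 10 km, from the table: ρ = 0.413 kg/m³.
In steady level flight, lift balances weight: W = mg = 87700 × 9.81 = 8.6034×10^5 N.
q = ½ρv² = ½ × 0.413 × 240² = 11890 Pa.
CL = W/(q·S) = 8.6034×10^5 / (11890 × 179) = 0.4041.
CD = 0.0225 + 0.0422 × 0.4041² = 0.02939.
D = q·S·CD = 11890 × 179 × 0.02939 = 62580 N

D = 62600 N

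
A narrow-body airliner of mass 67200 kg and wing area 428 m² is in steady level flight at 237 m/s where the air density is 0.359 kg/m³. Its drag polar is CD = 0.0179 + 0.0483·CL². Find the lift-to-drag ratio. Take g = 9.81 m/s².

L/D = 8.03

Weight W = mg = 67200 × 9.81 = 6.5923×10^5 N; in level flight L = W.
Dynamic pressure q = 0.5 × 0.359 × 237² = 10080 Pa.
CL = W/(q·S) = 6.5923×10^5 / (10080 × 428) = 0.1528.
CD = 0.0179 + 0.0483 × 0.1528² = 0.01903.
L/D = CL/CD = 0.1528 / 0.01903 = 8.03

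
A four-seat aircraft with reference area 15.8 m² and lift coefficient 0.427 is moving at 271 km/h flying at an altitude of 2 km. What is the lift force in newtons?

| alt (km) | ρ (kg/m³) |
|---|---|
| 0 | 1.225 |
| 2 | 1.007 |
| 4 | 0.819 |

At 2 km, from the table: ρ = 1.007 kg/m³.
Convert speed: v = 271 km/h ÷ 3.6 = 75.28 m/s.
L = ½ρv²S·CL = ½ × 1.007 × 75.28² × 15.8 × 0.427 = 19200 N ≈ 19.2 kN

L = 19200 N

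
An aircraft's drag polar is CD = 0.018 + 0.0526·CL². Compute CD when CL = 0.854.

CD = 0.0564

CD = 0.018 + 0.0526 × 0.854² = 0.018 + 0.03836 = 0.0564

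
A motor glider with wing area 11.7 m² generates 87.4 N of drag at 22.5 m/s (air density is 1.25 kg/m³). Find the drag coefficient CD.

From D = ½ρv²S·CD, rearranging gives CD = 2D/(ρv²S).
CD = 2 × 87.4 / (1.25 × 22.5² × 11.7) = 0.0236

CD = 0.0236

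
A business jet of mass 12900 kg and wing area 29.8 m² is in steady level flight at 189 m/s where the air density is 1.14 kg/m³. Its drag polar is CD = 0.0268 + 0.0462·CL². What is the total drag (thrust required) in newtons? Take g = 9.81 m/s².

Level flight ⇒ L = W = m·g = 12900 × 9.81 = 1.2655×10^5 N.
q = ½ρv² = ½ × 1.14 × 189² = 20360 Pa.
CL = 2W/(ρv²S) = 2×1.2655×10^5/(1.14×189²×29.8) = 0.2086.
CD = 0.0268 + 0.0462 × 0.2086² = 0.02881.
D = q·S·CD = 20360 × 29.8 × 0.02881 = 17480 N

D = 17500 N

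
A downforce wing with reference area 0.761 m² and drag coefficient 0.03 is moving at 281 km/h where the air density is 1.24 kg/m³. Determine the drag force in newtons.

D = 86.2 N

Convert speed: v = 281 km/h ÷ 3.6 = 78.06 m/s.
D = ½ρv²S·CD = ½ × 1.24 × 78.06² × 0.761 × 0.03 = 86.2 N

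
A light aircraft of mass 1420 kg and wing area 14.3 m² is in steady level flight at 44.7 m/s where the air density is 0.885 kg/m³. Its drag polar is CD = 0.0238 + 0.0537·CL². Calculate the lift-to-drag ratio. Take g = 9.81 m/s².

In steady level flight, lift balances weight: W = mg = 1420 × 9.81 = 13930 N.
Dynamic pressure q = 0.5 × 0.885 × 44.7² = 884.2 Pa.
CL = 2W/(ρv²S) = 2×13930/(0.885×44.7²×14.3) = 1.102.
CD = 0.0238 + 0.0537 × 1.102² = 0.08899.
L/D = CL/CD = 1.102 / 0.08899 = 12.4

L/D = 12.4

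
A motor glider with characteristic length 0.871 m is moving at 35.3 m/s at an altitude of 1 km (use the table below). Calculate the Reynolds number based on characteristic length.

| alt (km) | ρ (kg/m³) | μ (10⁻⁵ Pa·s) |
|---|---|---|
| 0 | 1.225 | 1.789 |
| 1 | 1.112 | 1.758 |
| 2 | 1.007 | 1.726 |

At 1 km, from the table: ρ = 1.112 kg/m³, μ = 1.758×10⁻⁵ Pa·s.
Re = ρ·v·c/μ = 1.112 × 35.3 × 0.871 / (1.758×10⁻⁵) = 1.94×10^6

Re = 1.94×10^6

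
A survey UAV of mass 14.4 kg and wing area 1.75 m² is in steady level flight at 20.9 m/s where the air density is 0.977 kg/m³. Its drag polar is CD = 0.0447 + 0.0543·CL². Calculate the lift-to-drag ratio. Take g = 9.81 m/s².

L/D = 7.21

Level flight ⇒ L = W = m·g = 14.4 × 9.81 = 141.26 N.
Dynamic pressure q = 0.5 × 0.977 × 20.9² = 213.4 Pa.
CL = W/(q·S) = 141.26 / (213.4 × 1.75) = 0.3783.
CD = 0.0447 + 0.0543 × 0.3783² = 0.05247.
L/D = CL/CD = 0.3783 / 0.05247 = 7.21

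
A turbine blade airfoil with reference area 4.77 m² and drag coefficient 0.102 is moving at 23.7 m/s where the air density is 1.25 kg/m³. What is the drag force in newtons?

Dynamic pressure q = ½ρv² = ½ × 1.25 × 23.7² = 351.1 Pa.
D = q·S·CD = 351.1 × 4.77 × 0.102 = 171 N

D = 171 N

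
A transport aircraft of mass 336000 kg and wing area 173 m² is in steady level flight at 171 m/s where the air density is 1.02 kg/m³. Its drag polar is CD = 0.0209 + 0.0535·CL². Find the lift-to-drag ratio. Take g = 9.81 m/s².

L/D = 11.8

Weight W = mg = 336000 × 9.81 = 3.2962×10^6 N; in level flight L = W.
q = ½ρv² = ½ × 1.02 × 171² = 14910 Pa.
CL = 2W/(ρv²S) = 2×3.2962×10^6/(1.02×171²×173) = 1.278.
CD = 0.0209 + 0.0535 × 1.278² = 0.1082.
L/D = CL/CD = 1.278 / 0.1082 = 11.8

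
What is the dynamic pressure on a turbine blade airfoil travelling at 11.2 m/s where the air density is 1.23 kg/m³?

q = ½ρv² = ½ × 1.23 × 11.2² = 77.1 Pa

q = 77.1 Pa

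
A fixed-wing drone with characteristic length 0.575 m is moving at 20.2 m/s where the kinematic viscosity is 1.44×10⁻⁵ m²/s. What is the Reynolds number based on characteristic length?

Re = 8.07×10^5

Re = v·c/ν = 20.2 × 0.575 / (1.44×10⁻⁵) = 8.07×10^5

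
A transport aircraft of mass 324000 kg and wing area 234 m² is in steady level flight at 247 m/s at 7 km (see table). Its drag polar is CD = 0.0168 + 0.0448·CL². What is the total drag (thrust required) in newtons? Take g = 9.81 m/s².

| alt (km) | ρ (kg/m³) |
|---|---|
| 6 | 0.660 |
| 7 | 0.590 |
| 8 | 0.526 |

D = 1.78×10^5 N

At 7 km, from the table: ρ = 0.590 kg/m³.
Level flight ⇒ L = W = m·g = 324000 × 9.81 = 3.1784×10^6 N.
Dynamic pressure q = 0.5 × 0.59 × 247² = 18000 Pa.
CL = 2W/(ρv²S) = 2×3.1784×10^6/(0.59×247²×234) = 0.7547.
CD = 0.0168 + 0.0448 × 0.7547² = 0.04232.
D = q·S·CD = 18000 × 234 × 0.04232 = 1.782×10^5 N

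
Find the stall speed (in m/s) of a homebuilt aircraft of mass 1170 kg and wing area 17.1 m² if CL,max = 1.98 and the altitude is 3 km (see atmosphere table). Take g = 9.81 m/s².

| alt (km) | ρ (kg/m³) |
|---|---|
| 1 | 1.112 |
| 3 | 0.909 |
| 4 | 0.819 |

V_stall = 27.3 m/s

At 3 km, from the table: ρ = 0.909 kg/m³.
Weight W = mg = 1170 × 9.81 = 11480 N.
From L = ½ρV²S·CL,max = W: V_stall = √(2W/(ρSCL,max)) = √(2·11480/(0.909·17.1·1.98))
V_stall = √745.9 = 27.3 m/s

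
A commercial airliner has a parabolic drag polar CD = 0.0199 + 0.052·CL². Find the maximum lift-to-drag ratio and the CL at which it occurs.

For CD = CD0 + K·CL², (L/D)max occurs at CL* = √(CD0/K) and equals 1/(2√(K·CD0)).
(L/D)max = 1/(2√(0.052 × 0.0199)) = 1/(2 × 0.03217) = 15.5
CL* = √(0.0199/0.052) = 0.619

(L/D)max = 15.5, at CL = 0.619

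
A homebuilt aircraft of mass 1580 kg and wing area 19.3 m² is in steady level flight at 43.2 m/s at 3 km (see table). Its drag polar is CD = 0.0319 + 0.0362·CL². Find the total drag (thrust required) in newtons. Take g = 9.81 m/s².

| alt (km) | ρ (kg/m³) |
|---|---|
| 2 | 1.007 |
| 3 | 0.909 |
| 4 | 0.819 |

At 3 km, from the table: ρ = 0.909 kg/m³.
Level flight ⇒ L = W = m·g = 1580 × 9.81 = 15500 N.
q = ½ρv² = ½ × 0.909 × 43.2² = 848.2 Pa.
Required CL = L/(qS) = 15500/(848.2·19.3) = 0.9468.
CD = 0.0319 + 0.0362 × 0.9468² = 0.06435.
D = q·S·CD = 848.2 × 19.3 × 0.06435 = 1053 N

D = 1050 N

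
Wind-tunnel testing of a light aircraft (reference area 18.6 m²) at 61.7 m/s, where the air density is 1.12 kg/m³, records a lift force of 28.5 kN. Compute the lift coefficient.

CL = 0.719

From L = ½ρv²S·CL, rearranging gives CL = 2L/(ρv²S).
CL = 2 × 28500 / (1.12 × 61.7² × 18.6) = 0.719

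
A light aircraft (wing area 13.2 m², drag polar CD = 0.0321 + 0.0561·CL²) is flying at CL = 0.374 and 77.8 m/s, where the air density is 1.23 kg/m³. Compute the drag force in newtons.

D = 1960 N

CD = 0.0321 + 0.0561 × 0.374² = 0.03995
D = ½ρv²S·CD = ½ × 1.23 × 77.8² × 13.2 × 0.03995 = 1960 N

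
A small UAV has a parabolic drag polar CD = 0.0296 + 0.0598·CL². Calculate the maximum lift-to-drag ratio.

(L/D)max = 11.9

For CD = CD0 + K·CL², (L/D)max occurs at CL* = √(CD0/K) and equals 1/(2√(K·CD0)).
(L/D)max = 1/(2√(0.0598 × 0.0296)) = 1/(2 × 0.04207) = 11.9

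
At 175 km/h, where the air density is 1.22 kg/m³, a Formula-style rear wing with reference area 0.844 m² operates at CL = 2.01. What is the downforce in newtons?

L = 2450 N

Convert speed: v = 175 km/h ÷ 3.6 = 48.61 m/s.
Dynamic pressure q = ½ρv² = ½ × 1.22 × 48.61² = 1441 Pa.
L = q·S·CL = 1441 × 0.844 × 2.01 = 2450 N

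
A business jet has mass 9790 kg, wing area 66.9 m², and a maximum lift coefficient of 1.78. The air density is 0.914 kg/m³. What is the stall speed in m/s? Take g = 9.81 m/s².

V_stall = 42 m/s

At stall, lift equals weight: L = W = m·g = 9790 × 9.81 = 96040 N.
From L = ½ρV²S·CL,max = W: V_stall = √(2W/(ρSCL,max)) = √(2·96040/(0.914·66.9·1.78))
V_stall = √1765 = 42 m/s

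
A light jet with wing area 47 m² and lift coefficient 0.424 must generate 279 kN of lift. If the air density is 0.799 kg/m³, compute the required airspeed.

v = 187 m/s

L = ½ρv²S·CL ⇒ v = √(2L/(ρ·S·CL))
v = √(2 × 2.79×10^5 / (0.799 × 47 × 0.424)) = √35040 = 187 m/s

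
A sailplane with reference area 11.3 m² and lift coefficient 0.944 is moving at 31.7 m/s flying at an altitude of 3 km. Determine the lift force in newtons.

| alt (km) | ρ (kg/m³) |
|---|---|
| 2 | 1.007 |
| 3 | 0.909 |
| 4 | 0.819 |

L = 4870 N

At 3 km, from the table: ρ = 0.909 kg/m³.
Dynamic pressure q = ½ρv² = ½ × 0.909 × 31.7² = 456.7 Pa.
L = q·S·CL = 456.7 × 11.3 × 0.944 = 4870 N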